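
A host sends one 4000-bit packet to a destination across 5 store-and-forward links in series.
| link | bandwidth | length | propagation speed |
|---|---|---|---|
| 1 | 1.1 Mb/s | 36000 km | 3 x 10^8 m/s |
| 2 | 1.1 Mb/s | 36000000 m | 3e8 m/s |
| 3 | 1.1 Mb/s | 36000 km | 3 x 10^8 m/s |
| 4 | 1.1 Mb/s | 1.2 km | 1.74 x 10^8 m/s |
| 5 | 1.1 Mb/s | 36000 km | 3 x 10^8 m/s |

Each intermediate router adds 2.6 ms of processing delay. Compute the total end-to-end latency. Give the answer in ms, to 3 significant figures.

509 ms

Transmission delay per hop = L/R = 4000/1100000 = 3.63636 ms; 5 hops → 18.1818 ms.
Propagation delays (d/s per hop): 120, 120, 120, 0.00689655, 120 ms; sum = 480.007 ms.
Processing at 4 router(s): 4 × 2.6 ms = 10.4 ms.
End-to-end = 509 ms.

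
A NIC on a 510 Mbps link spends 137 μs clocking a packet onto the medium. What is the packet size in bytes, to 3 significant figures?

L = R × t_tx = 510000000 b/s × 0.000137 s = 69870 bits.
In bytes: 69870 / 8 = 8730 bytes.

8730 bytes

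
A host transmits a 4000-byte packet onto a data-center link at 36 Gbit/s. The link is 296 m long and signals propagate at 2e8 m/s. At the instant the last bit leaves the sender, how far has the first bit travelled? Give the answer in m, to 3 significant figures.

178 m

t_tx = L/R = 32000/36000000000 = 8.88889e-07 s.
Distance = s × t_tx = 200000000 × 8.88889e-07 = 178 m.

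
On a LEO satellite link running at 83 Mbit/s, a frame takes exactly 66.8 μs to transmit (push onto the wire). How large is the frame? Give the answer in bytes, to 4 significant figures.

L = R × t_tx = 83000000 b/s × 6.68e-05 s = 5544.4 bits.
In bytes: 5544.4 / 8 = 693.1 bytes.

693.1 bytes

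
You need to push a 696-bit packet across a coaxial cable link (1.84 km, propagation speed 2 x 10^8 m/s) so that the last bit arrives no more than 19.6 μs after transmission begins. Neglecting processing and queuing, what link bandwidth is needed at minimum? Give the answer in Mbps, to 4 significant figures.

66.92 Mbps

Propagation delay = 1840 / 200000000 = 9.2 μs.
Transmission budget = 19.6 − 9.2 = 10.4 μs.
R ≥ L / t_tx = 696 bits / 1.04e-05 s = 66.92 Mbps.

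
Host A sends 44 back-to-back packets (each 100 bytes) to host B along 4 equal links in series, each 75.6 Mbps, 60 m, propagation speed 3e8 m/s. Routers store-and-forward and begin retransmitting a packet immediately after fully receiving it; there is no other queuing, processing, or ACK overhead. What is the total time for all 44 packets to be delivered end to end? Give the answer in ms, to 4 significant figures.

Per-hop transmission t_tx = L/R = 800/75600000 = 0.010582 ms.
Per-hop propagation t_prop = 60/300000000 = 0.0002 ms.
Pipeline fill: first packet needs 4·t_tx to clear all hops; remaining 43 packets each add one t_tx.
Total = (4+44-1)·t_tx + 4·t_prop = 47·0.010582 + 4·0.0002 = 0.4982 ms.

0.4982 ms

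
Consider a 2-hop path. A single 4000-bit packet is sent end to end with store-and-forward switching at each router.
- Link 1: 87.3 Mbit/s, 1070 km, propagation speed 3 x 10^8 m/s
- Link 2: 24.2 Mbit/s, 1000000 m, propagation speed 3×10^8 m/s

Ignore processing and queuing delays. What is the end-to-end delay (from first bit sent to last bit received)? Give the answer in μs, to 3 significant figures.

Transmission delays (L/R per hop): 45.819, 165.289 μs; sum = 211.108 μs.
Propagation delays (d/s per hop): 3566.67, 3333.33 μs; sum = 6900 μs.
End-to-end = 7110 μs.

7110 μs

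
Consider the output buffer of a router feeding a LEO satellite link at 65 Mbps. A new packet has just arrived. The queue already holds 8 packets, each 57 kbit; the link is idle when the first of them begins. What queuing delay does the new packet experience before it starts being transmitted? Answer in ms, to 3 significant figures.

Each queued packet: L/R = 57000/65000000 = 0.876923 ms.
8 queued → 7.01538 ms.
Queuing delay = 7.02 ms.

7.02 ms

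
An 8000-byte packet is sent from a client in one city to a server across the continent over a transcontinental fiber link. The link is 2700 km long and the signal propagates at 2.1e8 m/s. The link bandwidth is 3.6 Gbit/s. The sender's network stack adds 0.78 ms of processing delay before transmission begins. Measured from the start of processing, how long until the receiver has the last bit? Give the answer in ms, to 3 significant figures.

L = 8000 × 8 = 64000 bits.
Transmission delay = L/R = 64000 / 3600000000 = 0.0177778 ms.
Propagation delay = d/s = 2700000 m / 210000000 m/s = 12.8571 ms.
Plus processing delay 0.78 ms = 0.78 ms.
Total = 13.7 ms.

13.7 ms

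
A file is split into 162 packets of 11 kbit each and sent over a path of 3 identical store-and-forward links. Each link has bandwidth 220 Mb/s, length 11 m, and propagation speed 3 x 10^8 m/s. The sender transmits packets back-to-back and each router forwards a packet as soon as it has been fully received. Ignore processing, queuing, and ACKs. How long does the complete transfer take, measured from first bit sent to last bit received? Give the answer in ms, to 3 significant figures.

8.20 ms

Per-hop transmission t_tx = L/R = 11000/220000000 = 0.05 ms.
Per-hop propagation t_prop = 11/300000000 = 3.66667e-05 ms.
Pipeline fill: first packet needs 3·t_tx to clear all hops; remaining 161 packets each add one t_tx.
Total = (3+162-1)·t_tx + 3·t_prop = 164·0.05 + 3·3.66667e-05 = 8.20 ms.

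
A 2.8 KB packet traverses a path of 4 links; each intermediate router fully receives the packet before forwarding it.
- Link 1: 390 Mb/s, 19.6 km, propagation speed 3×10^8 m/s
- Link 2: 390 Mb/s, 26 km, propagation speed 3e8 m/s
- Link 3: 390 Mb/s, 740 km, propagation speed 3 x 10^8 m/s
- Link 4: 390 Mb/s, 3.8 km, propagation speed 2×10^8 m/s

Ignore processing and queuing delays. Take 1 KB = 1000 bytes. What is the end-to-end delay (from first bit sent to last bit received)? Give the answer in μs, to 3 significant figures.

2870 μs

L = 22400 bits.
Transmission delay per hop = L/R = 22400/390000000 = 57.4359 μs; 4 hops → 229.744 μs.
Propagation delays (d/s per hop): 65.3333, 86.6667, 2466.67, 19 μs; sum = 2637.67 μs.
End-to-end = 2870 μs.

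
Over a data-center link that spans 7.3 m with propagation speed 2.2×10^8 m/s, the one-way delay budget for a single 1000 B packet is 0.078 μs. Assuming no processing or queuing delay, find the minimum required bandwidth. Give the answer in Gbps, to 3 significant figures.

L = 8000 bits.
Propagation delay = 7.3 / 2.2e+08 = 0.0331818 μs.
Transmission budget = 0.078 − 0.0331818 = 0.0448182 μs.
R ≥ L / t_tx = 8000 bits / 4.48182e-08 s = 178 Gbps.

178 Gbps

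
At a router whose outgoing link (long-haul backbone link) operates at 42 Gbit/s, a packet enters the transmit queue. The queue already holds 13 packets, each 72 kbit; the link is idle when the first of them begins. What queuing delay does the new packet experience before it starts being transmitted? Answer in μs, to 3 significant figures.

22.3 μs

Each queued packet: L/R = 72000/42000000000 = 1.71429 μs.
13 queued → 22.2857 μs.
Queuing delay = 22.3 μs.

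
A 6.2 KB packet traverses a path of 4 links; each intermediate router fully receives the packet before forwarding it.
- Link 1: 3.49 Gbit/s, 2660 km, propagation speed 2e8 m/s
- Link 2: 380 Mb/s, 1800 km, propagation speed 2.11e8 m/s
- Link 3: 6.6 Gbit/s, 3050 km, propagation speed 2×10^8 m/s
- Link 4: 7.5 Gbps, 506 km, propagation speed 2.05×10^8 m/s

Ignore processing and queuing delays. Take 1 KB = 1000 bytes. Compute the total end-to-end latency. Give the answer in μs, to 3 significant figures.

39700 μs

L = 49600 bits.
Transmission delays (L/R per hop): 14.212, 130.526, 7.51515, 6.61333 μs; sum = 158.867 μs.
Propagation delays (d/s per hop): 13300, 8530.81, 15250, 2468.29 μs; sum = 39549.1 μs.
End-to-end = 39700 μs.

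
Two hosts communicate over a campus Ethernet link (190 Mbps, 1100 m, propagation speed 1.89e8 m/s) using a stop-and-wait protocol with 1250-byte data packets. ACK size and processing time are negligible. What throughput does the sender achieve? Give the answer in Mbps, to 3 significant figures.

t_tx = L/R = 10000/190000000 = 5.26316e-05 s.
t_prop = 1100/189000000 = 5.82011e-06 s; RTT = 1.16402e-05 s.
Cycle = t_tx + RTT = 6.42718e-05 s.
Throughput = L / cycle = 10000 / 6.42718e-05 = 156 Mbps.

156 Mbps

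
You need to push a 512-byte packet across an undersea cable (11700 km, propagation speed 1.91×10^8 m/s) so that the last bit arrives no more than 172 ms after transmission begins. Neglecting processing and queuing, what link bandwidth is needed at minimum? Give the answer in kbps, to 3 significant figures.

37.0 kbps

L = 4096 bits.
Propagation delay = 11700000 / 191000000 = 61.2565 ms.
Transmission budget = 172 − 61.2565 = 110.743 ms.
R ≥ L / t_tx = 4096 bits / 0.110743 s = 37.0 kbps.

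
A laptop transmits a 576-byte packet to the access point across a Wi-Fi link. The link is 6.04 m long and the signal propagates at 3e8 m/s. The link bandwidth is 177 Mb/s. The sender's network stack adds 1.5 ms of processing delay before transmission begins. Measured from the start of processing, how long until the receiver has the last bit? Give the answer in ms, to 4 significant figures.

L = 576 × 8 = 4608 bits.
Transmission delay = L/R = 4608 / 177000000 = 0.0260339 ms.
Propagation delay = d/s = 6.04 m / 300000000 m/s = 2.01333e-05 ms.
Plus processing delay 1.5 ms = 1.5 ms.
Total = 1.526 ms.

1.526 ms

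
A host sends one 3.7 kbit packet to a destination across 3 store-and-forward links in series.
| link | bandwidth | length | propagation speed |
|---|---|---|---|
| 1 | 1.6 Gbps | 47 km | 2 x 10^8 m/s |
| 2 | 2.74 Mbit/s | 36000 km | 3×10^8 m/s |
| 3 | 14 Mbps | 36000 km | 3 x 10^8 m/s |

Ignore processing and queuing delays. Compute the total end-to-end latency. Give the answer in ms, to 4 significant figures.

L = 3700 bits.
Transmission delays (L/R per hop): 0.0023125, 1.35036, 0.264286 ms; sum = 1.61696 ms.
Propagation delays (d/s per hop): 0.235, 120, 120 ms; sum = 240.235 ms.
End-to-end = 241.9 ms.

241.9 ms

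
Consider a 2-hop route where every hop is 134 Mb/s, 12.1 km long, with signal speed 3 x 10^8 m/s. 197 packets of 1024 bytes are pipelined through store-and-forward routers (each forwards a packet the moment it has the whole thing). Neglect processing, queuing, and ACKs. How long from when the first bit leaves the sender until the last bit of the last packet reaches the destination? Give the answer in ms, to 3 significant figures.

Per-hop transmission t_tx = L/R = 8192/134000000 = 0.0611343 ms.
Per-hop propagation t_prop = 12100/300000000 = 0.0403333 ms.
Pipeline fill: first packet needs 2·t_tx to clear all hops; remaining 196 packets each add one t_tx.
Total = (2+197-1)·t_tx + 2·t_prop = 198·0.0611343 + 2·0.0403333 = 12.2 ms.

12.2 ms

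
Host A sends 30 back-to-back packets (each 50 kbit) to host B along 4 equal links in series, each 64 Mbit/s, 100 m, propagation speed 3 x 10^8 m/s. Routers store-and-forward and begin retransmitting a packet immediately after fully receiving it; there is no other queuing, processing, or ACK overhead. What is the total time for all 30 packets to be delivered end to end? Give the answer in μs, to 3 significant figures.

Per-hop transmission t_tx = L/R = 50000/64000000 = 781.25 μs.
Per-hop propagation t_prop = 100/300000000 = 0.333333 μs.
Pipeline fill: first packet needs 4·t_tx to clear all hops; remaining 29 packets each add one t_tx.
Total = (4+30-1)·t_tx + 4·t_prop = 33·781.25 + 4·0.333333 = 25800 μs.

25800 μs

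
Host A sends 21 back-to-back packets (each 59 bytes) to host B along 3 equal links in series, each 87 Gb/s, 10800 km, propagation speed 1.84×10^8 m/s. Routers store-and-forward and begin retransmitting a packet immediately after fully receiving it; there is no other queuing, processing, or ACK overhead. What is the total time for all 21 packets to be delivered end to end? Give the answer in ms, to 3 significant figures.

176 ms

Per-hop transmission t_tx = L/R = 472/87000000000 = 5.42529e-06 ms.
Per-hop propagation t_prop = 10800000/184000000 = 58.6957 ms.
Pipeline fill: first packet needs 3·t_tx to clear all hops; remaining 20 packets each add one t_tx.
Total = (3+21-1)·t_tx + 3·t_prop = 23·5.42529e-06 + 3·58.6957 = 176 ms.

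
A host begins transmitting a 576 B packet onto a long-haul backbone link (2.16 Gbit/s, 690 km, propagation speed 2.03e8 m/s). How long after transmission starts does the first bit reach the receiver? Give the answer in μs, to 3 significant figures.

3400 μs

First bit experiences only propagation delay: d/s = 690000/2.03e+08 = 3400 μs.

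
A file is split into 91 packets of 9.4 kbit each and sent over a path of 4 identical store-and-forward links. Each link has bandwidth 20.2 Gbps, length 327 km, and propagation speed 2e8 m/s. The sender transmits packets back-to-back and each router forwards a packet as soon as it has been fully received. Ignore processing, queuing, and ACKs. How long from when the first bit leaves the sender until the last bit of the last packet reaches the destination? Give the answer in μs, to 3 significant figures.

6580 μs

Per-hop transmission t_tx = L/R = 9400/20200000000 = 0.465347 μs.
Per-hop propagation t_prop = 327000/200000000 = 1635 μs.
Pipeline fill: first packet needs 4·t_tx to clear all hops; remaining 90 packets each add one t_tx.
Total = (4+91-1)·t_tx + 4·t_prop = 94·0.465347 + 4·1635 = 6580 μs.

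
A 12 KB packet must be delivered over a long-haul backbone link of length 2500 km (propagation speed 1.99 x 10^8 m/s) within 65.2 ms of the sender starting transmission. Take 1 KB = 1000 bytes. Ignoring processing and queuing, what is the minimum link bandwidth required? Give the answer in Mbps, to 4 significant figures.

L = 96000 bits.
Propagation delay = 2500000 / 199000000 = 12.5628 ms.
Transmission budget = 65.2 − 12.5628 = 52.6372 ms.
R ≥ L / t_tx = 96000 bits / 0.0526372 s = 1.824 Mbps.

1.824 Mbps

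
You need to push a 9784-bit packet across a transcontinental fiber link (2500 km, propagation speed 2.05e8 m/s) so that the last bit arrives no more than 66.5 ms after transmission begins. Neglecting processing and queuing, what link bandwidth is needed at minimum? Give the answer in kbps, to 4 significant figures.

180.2 kbps

Propagation delay = 2500000 / 2.05e+08 = 12.1951 ms.
Transmission budget = 66.5 − 12.1951 = 54.3049 ms.
R ≥ L / t_tx = 9784 bits / 0.0543049 s = 180.2 kbps.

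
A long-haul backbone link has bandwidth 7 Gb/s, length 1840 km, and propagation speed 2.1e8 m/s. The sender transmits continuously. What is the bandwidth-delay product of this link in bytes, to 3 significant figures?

Propagation delay = 1840000 / 210000000 = 0.0087619 s.
BDP = R × t_prop = 7000000000 × 0.0087619 = 61333300 bits.
In bytes: 61333300/8 = 7670000 bytes.

7670000 bytes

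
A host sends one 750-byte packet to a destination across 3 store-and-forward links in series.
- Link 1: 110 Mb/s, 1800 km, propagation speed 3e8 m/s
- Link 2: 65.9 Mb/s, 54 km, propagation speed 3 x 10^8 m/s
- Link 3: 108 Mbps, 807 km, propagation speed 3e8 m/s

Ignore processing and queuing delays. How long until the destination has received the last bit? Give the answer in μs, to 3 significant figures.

L = 750 × 8 = 6000 bits.
Transmission delays (L/R per hop): 54.5455, 91.047, 55.5556 μs; sum = 201.148 μs.
Propagation delays (d/s per hop): 6000, 180, 2690 μs; sum = 8870 μs.
End-to-end = 9070 μs.

9070 μs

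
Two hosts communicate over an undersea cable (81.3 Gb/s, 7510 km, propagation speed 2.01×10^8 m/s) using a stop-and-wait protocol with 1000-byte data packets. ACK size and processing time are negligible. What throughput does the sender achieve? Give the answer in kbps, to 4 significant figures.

107.1 kbps

t_tx = L/R = 8000/81300000000 = 9.8401e-08 s.
t_prop = 7510000/2.01e+08 = 0.0373632 s; RTT = 0.0747264 s.
Cycle = t_tx + RTT = 0.0747265 s.
Throughput = L / cycle = 8000 / 0.0747265 = 107.1 kbps.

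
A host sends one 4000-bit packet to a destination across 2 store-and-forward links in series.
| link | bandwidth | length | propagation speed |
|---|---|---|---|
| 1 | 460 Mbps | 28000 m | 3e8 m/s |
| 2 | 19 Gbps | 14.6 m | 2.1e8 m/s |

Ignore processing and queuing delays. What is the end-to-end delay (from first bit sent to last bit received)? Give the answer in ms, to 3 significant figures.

Transmission delays (L/R per hop): 0.00869565, 0.000210526 ms; sum = 0.00890618 ms.
Propagation delays (d/s per hop): 0.0933333, 6.95238e-05 ms; sum = 0.0934029 ms.
End-to-end = 0.102 ms.

0.102 ms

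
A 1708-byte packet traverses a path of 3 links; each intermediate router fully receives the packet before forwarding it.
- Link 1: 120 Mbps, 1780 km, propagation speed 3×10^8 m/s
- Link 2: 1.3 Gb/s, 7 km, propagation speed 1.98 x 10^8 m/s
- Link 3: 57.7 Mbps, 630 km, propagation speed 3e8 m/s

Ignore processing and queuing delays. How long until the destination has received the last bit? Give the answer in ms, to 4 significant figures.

8.430 ms

L = 1708 × 8 = 13664 bits.
Transmission delays (L/R per hop): 0.113867, 0.0105108, 0.236811 ms; sum = 0.361189 ms.
Propagation delays (d/s per hop): 5.93333, 0.0353535, 2.1 ms; sum = 8.06869 ms.
End-to-end = 8.430 ms.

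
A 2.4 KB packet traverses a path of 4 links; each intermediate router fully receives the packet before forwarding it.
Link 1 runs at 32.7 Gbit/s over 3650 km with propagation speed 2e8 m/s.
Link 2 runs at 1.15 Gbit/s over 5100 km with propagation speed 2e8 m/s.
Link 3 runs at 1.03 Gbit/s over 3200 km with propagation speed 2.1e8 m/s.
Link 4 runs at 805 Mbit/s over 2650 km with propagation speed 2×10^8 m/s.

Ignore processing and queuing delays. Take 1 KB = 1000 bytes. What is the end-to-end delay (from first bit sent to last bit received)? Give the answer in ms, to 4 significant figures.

L = 19200 bits.
Transmission delays (L/R per hop): 0.000587156, 0.0166957, 0.0186408, 0.0238509 ms; sum = 0.0597745 ms.
Propagation delays (d/s per hop): 18.25, 25.5, 15.2381, 13.25 ms; sum = 72.2381 ms.
End-to-end = 72.30 ms.

72.30 ms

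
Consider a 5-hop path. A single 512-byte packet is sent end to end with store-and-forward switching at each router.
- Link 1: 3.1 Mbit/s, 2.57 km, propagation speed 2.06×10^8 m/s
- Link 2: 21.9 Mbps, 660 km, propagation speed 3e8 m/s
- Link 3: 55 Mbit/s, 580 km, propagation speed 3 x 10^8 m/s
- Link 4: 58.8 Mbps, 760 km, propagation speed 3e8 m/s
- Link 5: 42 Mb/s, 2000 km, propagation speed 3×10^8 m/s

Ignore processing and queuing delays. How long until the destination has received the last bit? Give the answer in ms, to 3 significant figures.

15.1 ms

L = 512 × 8 = 4096 bits.
Transmission delays (L/R per hop): 1.32129, 0.187032, 0.0744727, 0.0696599, 0.0975238 ms; sum = 1.74998 ms.
Propagation delays (d/s per hop): 0.0124757, 2.2, 1.93333, 2.53333, 6.66667 ms; sum = 13.3458 ms.
End-to-end = 15.1 ms.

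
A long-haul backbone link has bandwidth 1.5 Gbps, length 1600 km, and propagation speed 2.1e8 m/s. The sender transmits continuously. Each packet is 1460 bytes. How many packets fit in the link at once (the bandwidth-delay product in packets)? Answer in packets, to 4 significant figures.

Propagation delay = 1600000 / 210000000 = 0.00761905 s.
BDP = R × t_prop = 1500000000 × 0.00761905 = 11428600 bits.
In packets of 11680 bits: 978.5 packets.

978.5 packets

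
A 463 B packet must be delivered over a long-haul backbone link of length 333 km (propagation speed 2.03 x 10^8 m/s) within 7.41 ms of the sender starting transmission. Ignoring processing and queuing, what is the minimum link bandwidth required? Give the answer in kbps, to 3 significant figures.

642 kbps

L = 3704 bits.
Propagation delay = 333000 / 2.03e+08 = 1.64039 ms.
Transmission budget = 7.41 − 1.64039 = 5.76961 ms.
R ≥ L / t_tx = 3704 bits / 0.00576961 s = 642 kbps.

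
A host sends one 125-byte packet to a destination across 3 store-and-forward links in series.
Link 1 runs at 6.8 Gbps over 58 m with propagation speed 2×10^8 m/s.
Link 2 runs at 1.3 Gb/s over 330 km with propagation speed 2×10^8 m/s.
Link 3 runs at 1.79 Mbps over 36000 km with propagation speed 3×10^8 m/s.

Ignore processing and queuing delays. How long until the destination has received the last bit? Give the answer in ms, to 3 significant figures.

L = 125 × 8 = 1000 bits.
Transmission delays (L/R per hop): 0.000147059, 0.000769231, 0.558659 ms; sum = 0.559576 ms.
Propagation delays (d/s per hop): 0.00029, 1.65, 120 ms; sum = 121.65 ms.
End-to-end = 122 ms.

122 ms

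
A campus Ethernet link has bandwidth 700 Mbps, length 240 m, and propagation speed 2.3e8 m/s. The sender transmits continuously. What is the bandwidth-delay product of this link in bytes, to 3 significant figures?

Propagation delay = 240 / 2.3e+08 = 1.04348e-06 s.
BDP = R × t_prop = 700000000 × 1.04348e-06 = 730.435 bits.
In bytes: 730.435/8 = 91.3 bytes.

91.3 bytes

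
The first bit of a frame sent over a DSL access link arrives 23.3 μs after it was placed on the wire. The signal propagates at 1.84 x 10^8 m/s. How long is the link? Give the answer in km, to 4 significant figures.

4.287 km

d = s × t_prop = 184000000 × 2.33e-05 = 4.287 km.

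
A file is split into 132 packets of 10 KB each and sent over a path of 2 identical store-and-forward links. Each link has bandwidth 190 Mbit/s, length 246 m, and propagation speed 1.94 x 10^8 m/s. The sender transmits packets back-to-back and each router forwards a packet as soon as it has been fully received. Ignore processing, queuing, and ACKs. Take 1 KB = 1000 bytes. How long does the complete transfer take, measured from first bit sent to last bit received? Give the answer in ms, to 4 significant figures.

56.00 ms

Per-hop transmission t_tx = L/R = 80000/190000000 = 0.421053 ms.
Per-hop propagation t_prop = 246/194000000 = 0.00126804 ms.
Pipeline fill: first packet needs 2·t_tx to clear all hops; remaining 131 packets each add one t_tx.
Total = (2+132-1)·t_tx + 2·t_prop = 133·0.421053 + 2·0.00126804 = 56.00 ms.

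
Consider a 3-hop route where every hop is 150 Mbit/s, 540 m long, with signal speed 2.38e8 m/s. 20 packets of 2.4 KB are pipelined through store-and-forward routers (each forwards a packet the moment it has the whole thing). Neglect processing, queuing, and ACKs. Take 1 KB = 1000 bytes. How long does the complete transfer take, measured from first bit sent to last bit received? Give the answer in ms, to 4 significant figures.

Per-hop transmission t_tx = L/R = 19200/150000000 = 0.128 ms.
Per-hop propagation t_prop = 540/238000000 = 0.00226891 ms.
Pipeline fill: first packet needs 3·t_tx to clear all hops; remaining 19 packets each add one t_tx.
Total = (3+20-1)·t_tx + 3·t_prop = 22·0.128 + 3·0.00226891 = 2.823 ms.

2.823 ms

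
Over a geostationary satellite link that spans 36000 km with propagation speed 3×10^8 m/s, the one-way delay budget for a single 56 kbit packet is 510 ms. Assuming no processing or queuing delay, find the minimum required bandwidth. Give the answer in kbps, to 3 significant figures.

144 kbps

Propagation delay = 36000000 / 300000000 = 120 ms.
Transmission budget = 510 − 120 = 390 ms.
R ≥ L / t_tx = 56000 bits / 0.39 s = 144 kbps.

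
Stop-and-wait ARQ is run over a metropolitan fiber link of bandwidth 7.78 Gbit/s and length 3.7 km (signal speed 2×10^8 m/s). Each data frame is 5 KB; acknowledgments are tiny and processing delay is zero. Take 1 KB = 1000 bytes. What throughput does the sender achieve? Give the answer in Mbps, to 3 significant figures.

t_tx = L/R = 40000/7780000000 = 5.14139e-06 s.
t_prop = 3700/200000000 = 1.85e-05 s; RTT = 3.7e-05 s.
Cycle = t_tx + RTT = 4.21414e-05 s.
Throughput = L / cycle = 40000 / 4.21414e-05 = 949 Mbps.

949 Mbps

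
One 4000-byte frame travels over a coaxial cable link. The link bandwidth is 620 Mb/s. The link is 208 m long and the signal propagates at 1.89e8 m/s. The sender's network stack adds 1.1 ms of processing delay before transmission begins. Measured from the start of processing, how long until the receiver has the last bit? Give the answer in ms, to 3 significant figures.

L = 4000 × 8 = 32000 bits.
Transmission delay = L/R = 32000 / 620000000 = 0.0516129 ms.
Propagation delay = d/s = 208 m / 189000000 m/s = 0.00110053 ms.
Plus processing delay 1.1 ms = 1.1 ms.
Total = 1.15 ms.

1.15 ms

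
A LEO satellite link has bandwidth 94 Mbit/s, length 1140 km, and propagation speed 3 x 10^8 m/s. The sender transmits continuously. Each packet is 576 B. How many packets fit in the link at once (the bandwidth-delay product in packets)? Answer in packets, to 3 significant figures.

77.5 packets

Propagation delay = 1140000 / 300000000 = 0.0038 s.
BDP = R × t_prop = 94000000 × 0.0038 = 357200 bits.
In packets of 4608 bits: 77.5 packets.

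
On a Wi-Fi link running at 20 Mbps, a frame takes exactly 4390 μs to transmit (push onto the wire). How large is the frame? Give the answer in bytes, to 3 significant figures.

L = R × t_tx = 20000000 b/s × 0.00439 s = 87800 bits.
In bytes: 87800 / 8 = 11000 bytes.

11000 bytes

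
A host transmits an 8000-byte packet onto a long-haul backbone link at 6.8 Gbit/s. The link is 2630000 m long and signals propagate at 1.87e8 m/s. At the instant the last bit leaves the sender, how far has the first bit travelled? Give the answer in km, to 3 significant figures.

1.76 km

t_tx = L/R = 64000/6800000000 = 9.41176e-06 s.
Distance = s × t_tx = 187000000 × 9.41176e-06 = 1.76 km.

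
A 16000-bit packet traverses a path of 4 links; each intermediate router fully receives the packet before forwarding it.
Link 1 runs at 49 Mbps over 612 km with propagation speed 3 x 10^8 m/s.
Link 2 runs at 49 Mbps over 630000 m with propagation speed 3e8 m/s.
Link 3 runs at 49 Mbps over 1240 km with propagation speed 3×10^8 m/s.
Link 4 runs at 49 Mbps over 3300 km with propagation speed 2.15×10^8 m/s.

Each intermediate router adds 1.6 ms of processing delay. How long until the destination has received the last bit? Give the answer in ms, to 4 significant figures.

Transmission delay per hop = L/R = 16000/49000000 = 0.326531 ms; 4 hops → 1.30612 ms.
Propagation delays (d/s per hop): 2.04, 2.1, 4.13333, 15.3488 ms; sum = 23.6222 ms.
Processing at 3 router(s): 3 × 1.6 ms = 4.8 ms.
End-to-end = 29.73 ms.

29.73 ms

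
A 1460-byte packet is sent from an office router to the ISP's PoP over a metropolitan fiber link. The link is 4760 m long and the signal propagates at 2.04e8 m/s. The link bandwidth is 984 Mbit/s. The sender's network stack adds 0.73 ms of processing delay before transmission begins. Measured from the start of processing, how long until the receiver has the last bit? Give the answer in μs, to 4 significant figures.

L = 1460 × 8 = 11680 bits.
Transmission delay = L/R = 11680 / 984000000 = 11.8699 μs.
Propagation delay = d/s = 4760 m / 204000000 m/s = 23.3333 μs.
Plus processing delay 0.73 ms = 730 μs.
Total = 765.2 μs.

765.2 μs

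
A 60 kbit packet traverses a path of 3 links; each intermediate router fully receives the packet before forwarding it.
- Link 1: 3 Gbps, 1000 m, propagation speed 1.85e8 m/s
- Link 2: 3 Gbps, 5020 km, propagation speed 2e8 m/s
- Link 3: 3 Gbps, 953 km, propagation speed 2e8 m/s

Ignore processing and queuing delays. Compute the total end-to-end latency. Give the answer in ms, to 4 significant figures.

L = 60000 bits.
Transmission delay per hop = L/R = 60000/3000000000 = 0.02 ms; 3 hops → 0.06 ms.
Propagation delays (d/s per hop): 0.00540541, 25.1, 4.765 ms; sum = 29.8704 ms.
End-to-end = 29.93 ms.

29.93 ms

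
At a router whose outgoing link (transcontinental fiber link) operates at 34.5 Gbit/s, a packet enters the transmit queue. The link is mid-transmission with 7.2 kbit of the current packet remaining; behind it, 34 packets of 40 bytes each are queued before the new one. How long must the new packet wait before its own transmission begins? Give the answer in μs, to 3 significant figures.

Each queued packet: L/R = 320/34500000000 = 0.00927536 μs.
34 queued → 0.315362 μs.
Plus remaining 7200 bits of current packet: 0.208696 μs.
Queuing delay = 0.524 μs.

0.524 μs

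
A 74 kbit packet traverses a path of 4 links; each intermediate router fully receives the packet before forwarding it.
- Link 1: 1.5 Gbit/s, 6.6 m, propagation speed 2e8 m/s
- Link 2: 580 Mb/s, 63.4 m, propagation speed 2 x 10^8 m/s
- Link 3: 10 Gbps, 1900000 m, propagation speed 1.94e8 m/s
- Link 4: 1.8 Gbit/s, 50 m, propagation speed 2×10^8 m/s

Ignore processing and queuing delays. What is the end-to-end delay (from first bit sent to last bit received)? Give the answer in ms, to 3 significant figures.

L = 74000 bits.
Transmission delays (L/R per hop): 0.0493333, 0.127586, 0.0074, 0.0411111 ms; sum = 0.225431 ms.
Propagation delays (d/s per hop): 3.3e-05, 0.000317, 9.79381, 0.00025 ms; sum = 9.79441 ms.
End-to-end = 10.0 ms.

10.0 ms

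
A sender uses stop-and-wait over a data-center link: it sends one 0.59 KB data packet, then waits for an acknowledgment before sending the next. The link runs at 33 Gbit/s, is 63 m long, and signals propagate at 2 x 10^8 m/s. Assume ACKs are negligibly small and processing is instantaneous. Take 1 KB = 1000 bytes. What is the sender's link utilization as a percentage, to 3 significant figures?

t_tx = L/R = 4720/33000000000 = 1.4303e-07 s.
t_prop = 63/200000000 = 3.15e-07 s; RTT = 6.3e-07 s.
Cycle = t_tx + RTT = 7.7303e-07 s.
Utilization = t_tx / cycle = 1.4303e-07/7.7303e-07 = 18.5 %.

18.5 %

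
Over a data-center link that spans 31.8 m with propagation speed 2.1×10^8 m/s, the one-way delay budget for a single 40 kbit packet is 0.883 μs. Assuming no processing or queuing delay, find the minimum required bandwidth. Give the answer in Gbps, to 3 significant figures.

Propagation delay = 31.8 / 210000000 = 0.151429 μs.
Transmission budget = 0.883 − 0.151429 = 0.731571 μs.
R ≥ L / t_tx = 40000 bits / 7.31571e-07 s = 54.7 Gbps.

54.7 Gbps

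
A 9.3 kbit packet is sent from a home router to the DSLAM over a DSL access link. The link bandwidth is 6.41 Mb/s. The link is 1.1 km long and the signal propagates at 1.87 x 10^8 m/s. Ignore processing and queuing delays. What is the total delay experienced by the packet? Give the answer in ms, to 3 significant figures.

L = 9300 bits.
Transmission delay = L/R = 9300 / 6410000 = 1.45086 ms.
Propagation delay = d/s = 1100 m / 187000000 m/s = 0.00588235 ms.
Total = 1.46 ms.

1.46 ms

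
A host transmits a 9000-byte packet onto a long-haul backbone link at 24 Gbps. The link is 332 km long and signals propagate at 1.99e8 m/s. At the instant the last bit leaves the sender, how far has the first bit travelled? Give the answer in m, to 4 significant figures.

597.0 m

t_tx = L/R = 72000/24000000000 = 3e-06 s.
Distance = s × t_tx = 199000000 × 3e-06 = 597.0 m.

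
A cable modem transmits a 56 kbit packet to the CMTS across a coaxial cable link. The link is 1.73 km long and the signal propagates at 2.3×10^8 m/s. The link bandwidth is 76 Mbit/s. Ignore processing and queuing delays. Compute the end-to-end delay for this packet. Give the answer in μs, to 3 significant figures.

744 μs

L = 56000 bits.
Transmission delay = L/R = 56000 / 76000000 = 736.842 μs.
Propagation delay = d/s = 1730 m / 2.3e+08 m/s = 7.52174 μs.
Total = 744 μs.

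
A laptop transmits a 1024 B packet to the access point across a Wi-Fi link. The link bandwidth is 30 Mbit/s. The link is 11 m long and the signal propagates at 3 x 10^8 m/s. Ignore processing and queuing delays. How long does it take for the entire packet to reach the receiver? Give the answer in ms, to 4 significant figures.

0.2731 ms

L = 1024 × 8 = 8192 bits.
Transmission delay = L/R = 8192 / 30000000 = 0.273067 ms.
Propagation delay = d/s = 11 m / 300000000 m/s = 3.66667e-05 ms.
Total = 0.2731 ms.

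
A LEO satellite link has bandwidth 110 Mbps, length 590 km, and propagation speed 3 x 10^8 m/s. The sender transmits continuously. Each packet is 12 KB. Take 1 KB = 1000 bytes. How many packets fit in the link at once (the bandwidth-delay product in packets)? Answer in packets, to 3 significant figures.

2.25 packets

Propagation delay = 590000 / 300000000 = 0.00196667 s.
BDP = R × t_prop = 110000000 × 0.00196667 = 216333 bits.
In packets of 96000 bits: 2.25 packets.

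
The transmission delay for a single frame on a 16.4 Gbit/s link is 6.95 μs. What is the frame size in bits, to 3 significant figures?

114000 bits

L = R × t_tx = 1.64e+10 b/s × 6.95e-06 s = 113980 bits.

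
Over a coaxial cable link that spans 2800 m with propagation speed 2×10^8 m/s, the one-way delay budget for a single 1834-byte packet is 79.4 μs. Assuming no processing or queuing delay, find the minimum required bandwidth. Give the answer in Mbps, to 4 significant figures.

L = 14672 bits.
Propagation delay = 2800 / 200000000 = 14 μs.
Transmission budget = 79.4 − 14 = 65.4 μs.
R ≥ L / t_tx = 14672 bits / 6.54e-05 s = 224.3 Mbps.

224.3 Mbps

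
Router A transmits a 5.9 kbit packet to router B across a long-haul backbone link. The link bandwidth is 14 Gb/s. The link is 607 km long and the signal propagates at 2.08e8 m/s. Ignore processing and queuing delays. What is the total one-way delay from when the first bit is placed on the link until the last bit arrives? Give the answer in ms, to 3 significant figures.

2.92 ms

L = 5900 bits.
Transmission delay = L/R = 5900 / 14000000000 = 0.000421429 ms.
Propagation delay = d/s = 607000 m / 208000000 m/s = 2.91827 ms.
Total = 2.92 ms.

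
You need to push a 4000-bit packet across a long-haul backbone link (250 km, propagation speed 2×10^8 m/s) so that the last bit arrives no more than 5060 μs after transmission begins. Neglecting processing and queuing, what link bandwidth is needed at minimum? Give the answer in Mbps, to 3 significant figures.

Propagation delay = 250000 / 200000000 = 1250 μs.
Transmission budget = 5060 − 1250 = 3810 μs.
R ≥ L / t_tx = 4000 bits / 0.00381 s = 1.05 Mbps.

1.05 Mbps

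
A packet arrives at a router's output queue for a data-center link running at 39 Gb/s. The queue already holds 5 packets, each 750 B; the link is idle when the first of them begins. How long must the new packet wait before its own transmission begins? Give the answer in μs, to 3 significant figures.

Each queued packet: L/R = 6000/39000000000 = 0.153846 μs.
5 queued → 0.769231 μs.
Queuing delay = 0.769 μs.

0.769 μs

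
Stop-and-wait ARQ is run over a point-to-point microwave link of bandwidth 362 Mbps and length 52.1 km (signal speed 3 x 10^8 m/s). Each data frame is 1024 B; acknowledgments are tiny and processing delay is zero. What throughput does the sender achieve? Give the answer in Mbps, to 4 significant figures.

22.14 Mbps

t_tx = L/R = 8192/362000000 = 2.26298e-05 s.
t_prop = 52100/300000000 = 0.000173667 s; RTT = 0.000347333 s.
Cycle = t_tx + RTT = 0.000369963 s.
Throughput = L / cycle = 8192 / 0.000369963 = 22.14 Mbps.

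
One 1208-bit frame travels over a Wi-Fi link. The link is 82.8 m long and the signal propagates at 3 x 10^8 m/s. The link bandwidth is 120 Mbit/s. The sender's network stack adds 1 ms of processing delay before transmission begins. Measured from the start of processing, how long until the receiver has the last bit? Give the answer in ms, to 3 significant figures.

Transmission delay = L/R = 1208 / 120000000 = 0.0100667 ms.
Propagation delay = d/s = 82.8 m / 300000000 m/s = 0.000276 ms.
Plus processing delay 1 ms = 1 ms.
Total = 1.01 ms.

1.01 ms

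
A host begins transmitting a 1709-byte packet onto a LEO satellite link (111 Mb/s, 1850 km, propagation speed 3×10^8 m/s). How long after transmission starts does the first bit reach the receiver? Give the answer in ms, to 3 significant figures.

6.17 ms

First bit experiences only propagation delay: d/s = 1850000/300000000 = 6.17 ms.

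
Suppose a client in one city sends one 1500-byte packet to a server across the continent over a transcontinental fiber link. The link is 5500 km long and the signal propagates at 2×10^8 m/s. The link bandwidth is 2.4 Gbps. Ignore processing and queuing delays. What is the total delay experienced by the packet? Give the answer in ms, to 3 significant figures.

L = 1500 × 8 = 12000 bits.
Transmission delay = L/R = 12000 / 2400000000 = 0.005 ms.
Propagation delay = d/s = 5500000 m / 200000000 m/s = 27.5 ms.
Total = 27.5 ms.

27.5 ms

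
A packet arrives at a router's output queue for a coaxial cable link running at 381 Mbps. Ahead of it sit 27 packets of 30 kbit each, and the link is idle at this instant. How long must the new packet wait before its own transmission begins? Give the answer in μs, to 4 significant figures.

2126 μs

Each queued packet: L/R = 30000/381000000 = 78.7402 μs.
27 queued → 2125.98 μs.
Queuing delay = 2126 μs.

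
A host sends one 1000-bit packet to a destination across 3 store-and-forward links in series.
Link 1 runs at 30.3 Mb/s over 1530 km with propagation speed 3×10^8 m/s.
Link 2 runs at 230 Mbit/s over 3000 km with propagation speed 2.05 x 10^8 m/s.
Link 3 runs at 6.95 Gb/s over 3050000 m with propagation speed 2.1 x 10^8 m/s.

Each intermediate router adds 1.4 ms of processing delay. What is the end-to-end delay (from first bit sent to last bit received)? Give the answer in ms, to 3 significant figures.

Transmission delays (L/R per hop): 0.0330033, 0.00434783, 0.000143885 ms; sum = 0.037495 ms.
Propagation delays (d/s per hop): 5.1, 14.6341, 14.5238 ms; sum = 34.258 ms.
Processing at 2 router(s): 2 × 1.4 ms = 2.8 ms.
End-to-end = 37.1 ms.

37.1 ms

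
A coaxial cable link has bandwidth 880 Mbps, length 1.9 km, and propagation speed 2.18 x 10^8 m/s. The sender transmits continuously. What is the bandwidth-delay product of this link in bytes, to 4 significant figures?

Propagation delay = 1900 / 2.18e+08 = 8.7156e-06 s.
BDP = R × t_prop = 880000000 × 8.7156e-06 = 7669.72 bits.
In bytes: 7669.72/8 = 958.7 bytes.

958.7 bytes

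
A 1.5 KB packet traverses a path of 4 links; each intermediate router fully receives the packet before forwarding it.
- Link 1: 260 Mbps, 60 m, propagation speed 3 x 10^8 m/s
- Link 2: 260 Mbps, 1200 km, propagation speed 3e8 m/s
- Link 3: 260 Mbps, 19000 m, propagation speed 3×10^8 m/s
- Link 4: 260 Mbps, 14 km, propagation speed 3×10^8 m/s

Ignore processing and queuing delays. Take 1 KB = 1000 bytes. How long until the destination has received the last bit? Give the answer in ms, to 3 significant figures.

L = 12000 bits.
Transmission delay per hop = L/R = 12000/260000000 = 0.0461538 ms; 4 hops → 0.184615 ms.
Propagation delays (d/s per hop): 0.0002, 4, 0.0633333, 0.0466667 ms; sum = 4.1102 ms.
End-to-end = 4.29 ms.

4.29 ms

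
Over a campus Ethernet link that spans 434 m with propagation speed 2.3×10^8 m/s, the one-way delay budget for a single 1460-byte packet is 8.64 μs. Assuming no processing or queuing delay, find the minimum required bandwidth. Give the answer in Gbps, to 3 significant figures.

L = 11680 bits.
Propagation delay = 434 / 2.3e+08 = 1.88696 μs.
Transmission budget = 8.64 − 1.88696 = 6.75304 μs.
R ≥ L / t_tx = 11680 bits / 6.75304e-06 s = 1.73 Gbps.

1.73 Gbps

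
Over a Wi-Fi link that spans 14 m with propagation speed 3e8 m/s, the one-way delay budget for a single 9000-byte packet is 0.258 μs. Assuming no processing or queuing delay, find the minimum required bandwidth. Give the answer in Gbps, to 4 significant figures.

L = 72000 bits.
Propagation delay = 14 / 300000000 = 0.0466667 μs.
Transmission budget = 0.258 − 0.0466667 = 0.211333 μs.
R ≥ L / t_tx = 72000 bits / 2.11333e-07 s = 340.7 Gbps.

340.7 Gbps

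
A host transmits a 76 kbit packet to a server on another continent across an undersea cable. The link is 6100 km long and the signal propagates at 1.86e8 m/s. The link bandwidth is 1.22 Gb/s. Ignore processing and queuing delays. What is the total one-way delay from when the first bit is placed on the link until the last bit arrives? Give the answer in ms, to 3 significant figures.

L = 76000 bits.
Transmission delay = L/R = 76000 / 1220000000 = 0.0622951 ms.
Propagation delay = d/s = 6100000 m / 186000000 m/s = 32.7957 ms.
Total = 32.9 ms.

32.9 ms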